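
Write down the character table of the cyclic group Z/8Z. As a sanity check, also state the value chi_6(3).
Character table of Z/8Z (irreps indexed chi_0,...,chi_7 with chi_k(m) = zeta_8^(k*m), zeta_8 = exp(2*pi*i/8)):
  irrep \ class  {0} (size 1)  {1} (size 1)    {2} (size 1)  {3} (size 1)    {4} (size 1)  {5} (size 1)    {6} (size 1)  {7} (size 1)  
  chi_0          1             1               1             1               1             1               1             1             
  chi_1          1             exp(I*pi/4)     I             exp(3*I*pi/4)   -1            exp(-3*I*pi/4)  -I            exp(-I*pi/4)  
  chi_2          1             I               -1            -I              1             I               -1            -I            
  chi_3          1             exp(3*I*pi/4)   -I            exp(I*pi/4)     -1            exp(-I*pi/4)    I             exp(-3*I*pi/4)
  chi_4          1             -1              1             -1              1             -1              1             -1            
  chi_5          1             exp(-3*I*pi/4)  I             exp(-I*pi/4)    -1            exp(I*pi/4)     -I            exp(3*I*pi/4) 
  chi_6          1             -I              -1            I               1             -I              -1            I             
  chi_7          1             exp(-I*pi/4)    -I            exp(-3*I*pi/4)  -1            exp(3*I*pi/4)   I             exp(I*pi/4)   

Spot check: chi_6(3) = zeta_8^(6*3) = zeta_8^18 = I.

Why: Z/8Z is abelian, so all 8 irreducible complex representations are 1-dimensional. They are given by chi_k(m) = zeta_8^(k*m) for k = 0,...,7. Row orthogonality: sum_m chi_k(m) conj(chi_l(m)) = 8 * [k = l].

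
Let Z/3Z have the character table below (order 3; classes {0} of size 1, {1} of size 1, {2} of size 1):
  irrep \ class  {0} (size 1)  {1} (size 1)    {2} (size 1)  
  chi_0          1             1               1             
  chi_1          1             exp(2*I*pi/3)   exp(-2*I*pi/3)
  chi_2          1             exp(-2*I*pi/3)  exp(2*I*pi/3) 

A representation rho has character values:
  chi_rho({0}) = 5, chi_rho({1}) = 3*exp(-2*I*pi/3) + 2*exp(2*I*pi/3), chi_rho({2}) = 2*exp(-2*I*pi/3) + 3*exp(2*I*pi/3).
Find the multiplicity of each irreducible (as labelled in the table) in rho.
Multiplicities: chi_0: 0, chi_1: 2, chi_2: 3.

Argument: Use <chi_rho, chi> = (1/|G|) sum_C |C| * chi_rho(C) * conj(chi(C)) with |G| = 3 for each irreducible chi in the table:
  <chi_rho, chi_0> = (1/3)[1*(5)*conj(1) + 1*(3*exp(-2*I*pi/3) + 2*exp(2*I*pi/3))*conj(1) + 1*(2*exp(-2*I*pi/3) + 3*exp(2*I*pi/3))*conj(1)]
      = (1/3)[(5) + (3*exp(-2*I*pi/3) + 2*exp(2*I*pi/3)) + (2*exp(-2*I*pi/3) + 3*exp(2*I*pi/3))] = 0/3 = 0
  <chi_rho, chi_1> = (1/3)[1*(5)*conj(1) + 1*(3*exp(-2*I*pi/3) + 2*exp(2*I*pi/3))*conj(exp(2*I*pi/3)) + 1*(2*exp(-2*I*pi/3) + 3*exp(2*I*pi/3))*conj(exp(-2*I*pi/3))]
      = (1/3)[(5) + (2 + 3*exp(2*I*pi/3)) + (2 + 3*exp(-2*I*pi/3))] = 6/3 = 2
  <chi_rho, chi_2> = (1/3)[1*(5)*conj(1) + 1*(3*exp(-2*I*pi/3) + 2*exp(2*I*pi/3))*conj(exp(-2*I*pi/3)) + 1*(2*exp(-2*I*pi/3) + 3*exp(2*I*pi/3))*conj(exp(2*I*pi/3))]
      = (1/3)[(5) + (3 + 2*exp(-2*I*pi/3)) + (3 + 2*exp(2*I*pi/3))] = 9/3 = 3
(Exp terms are combined using exp(i*s)*conj(exp(i*t)) = exp(i*(s-t)), and sums of them are collapsed using the identity that for every m > 1 the m distinct m-th roots of unity sum to 0, e.g. 1 + exp(2*I*pi/3) + exp(-2*I*pi/3) = 0.)
Dimension check: dim(rho) = sum (mult * dim) = 0*1 + 2*1 + 3*1 = 5 = chi_rho(e) = 5.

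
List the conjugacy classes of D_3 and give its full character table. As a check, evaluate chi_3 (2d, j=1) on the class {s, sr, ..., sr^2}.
Conjugacy classes: {e} of size 1, {r^1, r^2} of size 2, {s, sr, ..., sr^2} of size 3.
Character table:
  irrep \ class              {e} (size 1)  {r^1, r^2} (size 2)  {s, sr, ..., sr^2} (size 3)
  chi_1 (triv)               1             1                    1                          
  chi_2 (sign: r->1, s->-1)  1             1                    -1                         
  chi_3 (2d, j=1)            2             -1                   0                          

Spot check: chi_3 (2d, j=1) on {s, sr, ..., sr^2} = 0.

Working: D_3 has order 2*3 = 6 with 3 conjugacy classes, hence 3 irreducibles. Sum of squared dims 1 + 1 + 4 = 6 = |G|. Linear characters come from the abelianisation; the 2-dimensional irreps have character r^k -> 2*cos(2*pi*j*k/3), reflections -> 0.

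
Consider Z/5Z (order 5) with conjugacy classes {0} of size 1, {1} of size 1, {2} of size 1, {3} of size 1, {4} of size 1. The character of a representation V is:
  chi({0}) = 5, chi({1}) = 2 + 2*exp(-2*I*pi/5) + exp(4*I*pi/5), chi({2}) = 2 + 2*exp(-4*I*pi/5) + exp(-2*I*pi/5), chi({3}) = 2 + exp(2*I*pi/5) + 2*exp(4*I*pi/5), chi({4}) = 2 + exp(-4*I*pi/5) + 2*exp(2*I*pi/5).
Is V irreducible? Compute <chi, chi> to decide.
Not irreducible (reducible): <chi, chi> = 9 > 1.

Why: <chi, chi> = (1/|G|) sum_C |C| * |chi(C)|^2 = (1/5)[1*|5|^2 + 1*|2 + 2*exp(-2*I*pi/5) + exp(4*I*pi/5)|^2 + 1*|2 + 2*exp(-4*I*pi/5) + exp(-2*I*pi/5)|^2 + 1*|2 + exp(2*I*pi/5) + 2*exp(4*I*pi/5)|^2 + 1*|2 + exp(-4*I*pi/5) + 2*exp(2*I*pi/5)|^2]
  = (1/5)[(25) + (5) + (5) + (5) + (5)] = 45/5 = 9.
(Exp terms are combined using exp(i*s)*conj(exp(i*t)) = exp(i*(s-t)), and sums of them are collapsed using the identity that for every m > 1 the m distinct m-th roots of unity sum to 0, e.g. 1 + exp(2*I*pi/3) + exp(-2*I*pi/3) = 0.)
A character is irreducible iff <chi, chi> = 1, so this representation is reducible.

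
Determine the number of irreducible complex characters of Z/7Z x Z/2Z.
14

Solution. The number of irreducible complex representations of a finite group equals its number of conjugacy classes. Z/7Z x Z/2Z is abelian of order 14, so every element is its own conjugacy class: 14 classes, so Z/7Z x Z/2Z (order 14) has exactly 14 irreducible complex representations.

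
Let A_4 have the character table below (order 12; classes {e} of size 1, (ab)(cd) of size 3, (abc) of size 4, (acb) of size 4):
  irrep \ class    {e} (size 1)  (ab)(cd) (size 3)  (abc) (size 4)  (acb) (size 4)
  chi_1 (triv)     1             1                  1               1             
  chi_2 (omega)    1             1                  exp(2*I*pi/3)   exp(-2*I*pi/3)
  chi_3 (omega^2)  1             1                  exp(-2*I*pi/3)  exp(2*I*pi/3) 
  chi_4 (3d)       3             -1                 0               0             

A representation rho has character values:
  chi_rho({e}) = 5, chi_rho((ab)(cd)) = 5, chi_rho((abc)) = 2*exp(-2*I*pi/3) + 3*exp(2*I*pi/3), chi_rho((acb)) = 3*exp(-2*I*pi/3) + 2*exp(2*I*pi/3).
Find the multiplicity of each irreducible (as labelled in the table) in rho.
Multiplicities: chi_1: 0, chi_2: 3, chi_3: 2, chi_4: 0.

Explanation: Use <chi_rho, chi> = (1/|G|) sum_C |C| * chi_rho(C) * conj(chi(C)) with |G| = 12 for each irreducible chi in the table:
  <chi_rho, chi_1> = (1/12)[1*(5)*conj(1) + 3*(5)*conj(1) + 4*(2*exp(-2*I*pi/3) + 3*exp(2*I*pi/3))*conj(1) + 4*(3*exp(-2*I*pi/3) + 2*exp(2*I*pi/3))*conj(1)]
      = (1/12)[(5) + (15) + (8*exp(-2*I*pi/3) + 12*exp(2*I*pi/3)) + (12*exp(-2*I*pi/3) + 8*exp(2*I*pi/3))] = 0/12 = 0
  <chi_rho, chi_2> = (1/12)[1*(5)*conj(1) + 3*(5)*conj(1) + 4*(2*exp(-2*I*pi/3) + 3*exp(2*I*pi/3))*conj(exp(2*I*pi/3)) + 4*(3*exp(-2*I*pi/3) + 2*exp(2*I*pi/3))*conj(exp(-2*I*pi/3))]
      = (1/12)[(5) + (15) + (12 + 8*exp(2*I*pi/3)) + (12 + 8*exp(-2*I*pi/3))] = 36/12 = 3
  <chi_rho, chi_3> = (1/12)[1*(5)*conj(1) + 3*(5)*conj(1) + 4*(2*exp(-2*I*pi/3) + 3*exp(2*I*pi/3))*conj(exp(-2*I*pi/3)) + 4*(3*exp(-2*I*pi/3) + 2*exp(2*I*pi/3))*conj(exp(2*I*pi/3))]
      = (1/12)[(5) + (15) + (8 + 12*exp(-2*I*pi/3)) + (8 + 12*exp(2*I*pi/3))] = 24/12 = 2
  <chi_rho, chi_4> = (1/12)[1*(5)*conj(3) + 3*(5)*conj(-1) + 4*(2*exp(-2*I*pi/3) + 3*exp(2*I*pi/3))*conj(0) + 4*(3*exp(-2*I*pi/3) + 2*exp(2*I*pi/3))*conj(0)]
      = (1/12)[(15) + (-15) + (0) + (0)] = 0/12 = 0
(Exp terms are combined using exp(i*s)*conj(exp(i*t)) = exp(i*(s-t)), and sums of them are collapsed using the identity that for every m > 1 the m distinct m-th roots of unity sum to 0, e.g. 1 + exp(2*I*pi/3) + exp(-2*I*pi/3) = 0.)
Dimension check: dim(rho) = sum (mult * dim) = 0*1 + 3*1 + 2*1 + 0*3 = 5 = chi_rho(e) = 5.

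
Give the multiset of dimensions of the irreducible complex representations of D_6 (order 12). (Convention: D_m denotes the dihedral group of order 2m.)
Dimensions: 1, 1, 1, 1, 2, 2

Argument: There are 6 irreducibles (= number of conjugacy classes). Their dimensions d_i satisfy sum d_i^2 = |G| = 12: 1 + 1 + 1 + 1 + 4 + 4 = 12.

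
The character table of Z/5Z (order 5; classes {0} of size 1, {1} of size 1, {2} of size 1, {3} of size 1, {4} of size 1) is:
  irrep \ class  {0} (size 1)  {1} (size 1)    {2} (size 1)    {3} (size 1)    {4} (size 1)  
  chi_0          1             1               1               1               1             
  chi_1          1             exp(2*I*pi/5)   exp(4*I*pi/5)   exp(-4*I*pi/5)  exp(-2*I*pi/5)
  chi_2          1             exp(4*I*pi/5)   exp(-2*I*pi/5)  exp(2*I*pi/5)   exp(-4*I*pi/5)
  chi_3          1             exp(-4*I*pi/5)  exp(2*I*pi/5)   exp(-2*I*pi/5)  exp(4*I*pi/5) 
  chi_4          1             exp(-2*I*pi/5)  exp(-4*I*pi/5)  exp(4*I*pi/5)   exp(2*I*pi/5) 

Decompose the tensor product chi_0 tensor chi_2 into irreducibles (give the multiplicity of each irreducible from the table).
chi_0 tensor chi_2 = chi_2 (all other irreducibles have multiplicity 0).

Proof sketch: The character of a tensor product is the pointwise product (chi_0 * chi_2)(C) = chi_0(C) * chi_2(C):
  {0}: (1)*(1), {1}: (1)*(exp(4*I*pi/5)), {2}: (1)*(exp(-2*I*pi/5)), {3}: (1)*(exp(2*I*pi/5)), {4}: (1)*(exp(-4*I*pi/5))
so (chi_0 * chi_2) takes values
  {0} -> 1, {1} -> exp(4*I*pi/5), {2} -> exp(-2*I*pi/5), {3} -> exp(2*I*pi/5), {4} -> exp(-4*I*pi/5).
Now take the inner product of this character with each irreducible chi from the table, <chi_0*chi_2, chi> = (1/5) sum_C |C| (chi_0*chi_2)(C) conj(chi(C)):
  <chi_0*chi_2, chi_0> = (1/5)[1*(1)*conj(1) + 1*(exp(4*I*pi/5))*conj(1) + 1*(exp(-2*I*pi/5))*conj(1) + 1*(exp(2*I*pi/5))*conj(1) + 1*(exp(-4*I*pi/5))*conj(1)]
      = (1/5)[(1) + (exp(4*I*pi/5)) + (exp(-2*I*pi/5)) + (exp(2*I*pi/5)) + (exp(-4*I*pi/5))] = 0/5 = 0
  <chi_0*chi_2, chi_1> = (1/5)[1*(1)*conj(1) + 1*(exp(4*I*pi/5))*conj(exp(2*I*pi/5)) + 1*(exp(-2*I*pi/5))*conj(exp(4*I*pi/5)) + 1*(exp(2*I*pi/5))*conj(exp(-4*I*pi/5)) + 1*(exp(-4*I*pi/5))*conj(exp(-2*I*pi/5))]
      = (1/5)[(1) + (exp(2*I*pi/5)) + (exp(4*I*pi/5)) + (exp(-4*I*pi/5)) + (exp(-2*I*pi/5))] = 0/5 = 0
  <chi_0*chi_2, chi_2> = (1/5)[1*(1)*conj(1) + 1*(exp(4*I*pi/5))*conj(exp(4*I*pi/5)) + 1*(exp(-2*I*pi/5))*conj(exp(-2*I*pi/5)) + 1*(exp(2*I*pi/5))*conj(exp(2*I*pi/5)) + 1*(exp(-4*I*pi/5))*conj(exp(-4*I*pi/5))]
      = (1/5)[(1) + (1) + (1) + (1) + (1)] = 5/5 = 1
  <chi_0*chi_2, chi_3> = (1/5)[1*(1)*conj(1) + 1*(exp(4*I*pi/5))*conj(exp(-4*I*pi/5)) + 1*(exp(-2*I*pi/5))*conj(exp(2*I*pi/5)) + 1*(exp(2*I*pi/5))*conj(exp(-2*I*pi/5)) + 1*(exp(-4*I*pi/5))*conj(exp(4*I*pi/5))]
      = (1/5)[(1) + (exp(-2*I*pi/5)) + (exp(-4*I*pi/5)) + (exp(4*I*pi/5)) + (exp(2*I*pi/5))] = 0/5 = 0
  <chi_0*chi_2, chi_4> = (1/5)[1*(1)*conj(1) + 1*(exp(4*I*pi/5))*conj(exp(-2*I*pi/5)) + 1*(exp(-2*I*pi/5))*conj(exp(-4*I*pi/5)) + 1*(exp(2*I*pi/5))*conj(exp(4*I*pi/5)) + 1*(exp(-4*I*pi/5))*conj(exp(2*I*pi/5))]
      = (1/5)[(1) + (exp(-4*I*pi/5)) + (exp(2*I*pi/5)) + (exp(-2*I*pi/5)) + (exp(4*I*pi/5))] = 0/5 = 0
(Exp terms are combined using exp(i*s)*conj(exp(i*t)) = exp(i*(s-t)), and sums of them are collapsed using the identity that for every m > 1 the m distinct m-th roots of unity sum to 0, e.g. 1 + exp(2*I*pi/3) + exp(-2*I*pi/3) = 0.)
Hence the multiplicities are chi_2: 1. Dimension check: dim(chi_0)*dim(chi_2) = 1*1 = 1 and sum (mult * dim) = 1*1 = 1.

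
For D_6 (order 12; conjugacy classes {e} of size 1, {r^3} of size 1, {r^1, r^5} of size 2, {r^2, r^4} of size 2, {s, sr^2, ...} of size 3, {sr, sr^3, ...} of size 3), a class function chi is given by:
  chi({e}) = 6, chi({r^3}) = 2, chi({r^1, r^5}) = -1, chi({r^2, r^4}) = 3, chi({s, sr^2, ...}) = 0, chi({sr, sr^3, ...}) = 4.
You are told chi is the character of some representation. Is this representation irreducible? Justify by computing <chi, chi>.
Not irreducible (reducible): <chi, chi> = 9 > 1.

Proof sketch: <chi, chi> = (1/|G|) sum_C |C| * |chi(C)|^2 = (1/12)[1*|6|^2 + 1*|2|^2 + 2*|-1|^2 + 2*|3|^2 + 3*|0|^2 + 3*|4|^2]
  = (1/12)[(36) + (4) + (2) + (18) + (0) + (48)] = 108/12 = 9.
A character is irreducible iff <chi, chi> = 1, so this representation is reducible.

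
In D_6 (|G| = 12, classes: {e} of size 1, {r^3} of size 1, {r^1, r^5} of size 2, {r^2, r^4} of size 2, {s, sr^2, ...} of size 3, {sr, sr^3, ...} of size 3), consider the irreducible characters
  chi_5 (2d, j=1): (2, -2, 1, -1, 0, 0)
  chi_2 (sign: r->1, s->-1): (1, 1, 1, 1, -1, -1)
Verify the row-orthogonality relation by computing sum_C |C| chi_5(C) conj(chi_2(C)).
Sum = 0; so <chi_5, chi_2> = 0 (distinct irreducibles are orthogonal).

Details: Compute term by term over conjugacy classes (|C| * chi_5(C) * conj(chi_2(C))):
  1*(2)*conj(1) + 1*(-2)*conj(1) + 2*(1)*conj(1) + 2*(-1)*conj(1) + 3*(0)*conj(-1) + 3*(0)*conj(-1)
  = (2) + (-2) + (2) + (-2) + (0) + (0)
  = 0.
Dividing by |G| = 12 gives 0/12 = 0, matching the row-orthogonality relation <chi_5, chi_2> = [chi_5 = chi_2].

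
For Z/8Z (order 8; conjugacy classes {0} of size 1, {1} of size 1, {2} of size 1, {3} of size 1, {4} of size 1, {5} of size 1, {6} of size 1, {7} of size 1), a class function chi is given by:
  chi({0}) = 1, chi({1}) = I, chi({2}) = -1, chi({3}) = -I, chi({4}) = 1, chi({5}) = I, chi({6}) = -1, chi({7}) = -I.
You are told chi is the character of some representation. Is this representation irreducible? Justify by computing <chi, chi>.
Irreducible: <chi, chi> = 1.

Derivation: <chi, chi> = (1/|G|) sum_C |C| * |chi(C)|^2 = (1/8)[1*|1|^2 + 1*|I|^2 + 1*|-1|^2 + 1*|-I|^2 + 1*|1|^2 + 1*|I|^2 + 1*|-1|^2 + 1*|-I|^2]
  = (1/8)[(1) + (1) + (1) + (1) + (1) + (1) + (1) + (1)] = 8/8 = 1.
(Exp terms are combined using exp(i*s)*conj(exp(i*t)) = exp(i*(s-t)), and sums of them are collapsed using the identity that for every m > 1 the m distinct m-th roots of unity sum to 0, e.g. 1 + exp(2*I*pi/3) + exp(-2*I*pi/3) = 0.)
A character is irreducible iff <chi, chi> = 1, so this representation is irreducible.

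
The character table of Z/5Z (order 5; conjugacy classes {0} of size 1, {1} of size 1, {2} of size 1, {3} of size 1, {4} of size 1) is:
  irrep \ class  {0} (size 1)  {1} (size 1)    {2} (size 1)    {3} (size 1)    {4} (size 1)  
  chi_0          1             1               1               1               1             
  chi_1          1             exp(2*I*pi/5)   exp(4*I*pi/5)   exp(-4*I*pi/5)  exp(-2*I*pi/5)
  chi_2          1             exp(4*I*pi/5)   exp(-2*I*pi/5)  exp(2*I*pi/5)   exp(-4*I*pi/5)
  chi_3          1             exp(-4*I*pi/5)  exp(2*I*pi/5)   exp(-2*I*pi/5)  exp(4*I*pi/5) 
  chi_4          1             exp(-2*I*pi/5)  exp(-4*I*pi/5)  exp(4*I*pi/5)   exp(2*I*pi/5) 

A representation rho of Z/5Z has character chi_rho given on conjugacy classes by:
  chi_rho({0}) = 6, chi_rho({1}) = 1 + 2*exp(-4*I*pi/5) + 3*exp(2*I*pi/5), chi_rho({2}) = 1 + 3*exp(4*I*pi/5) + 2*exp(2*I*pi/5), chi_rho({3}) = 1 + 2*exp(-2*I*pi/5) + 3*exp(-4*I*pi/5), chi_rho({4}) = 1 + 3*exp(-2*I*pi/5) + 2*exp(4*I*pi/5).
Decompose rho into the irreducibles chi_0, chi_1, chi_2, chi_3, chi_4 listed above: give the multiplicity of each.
Multiplicities: chi_0: 1, chi_1: 3, chi_2: 0, chi_3: 2, chi_4: 0.

Proof sketch: Use <chi_rho, chi> = (1/|G|) sum_C |C| * chi_rho(C) * conj(chi(C)) with |G| = 5 for each irreducible chi in the table:
  <chi_rho, chi_0> = (1/5)[1*(6)*conj(1) + 1*(1 + 2*exp(-4*I*pi/5) + 3*exp(2*I*pi/5))*conj(1) + 1*(1 + 3*exp(4*I*pi/5) + 2*exp(2*I*pi/5))*conj(1) + 1*(1 + 2*exp(-2*I*pi/5) + 3*exp(-4*I*pi/5))*conj(1) + 1*(1 + 3*exp(-2*I*pi/5) + 2*exp(4*I*pi/5))*conj(1)]
      = (1/5)[(6) + (1 + 2*exp(-4*I*pi/5) + 3*exp(2*I*pi/5)) + (1 + 3*exp(4*I*pi/5) + 2*exp(2*I*pi/5)) + (1 + 2*exp(-2*I*pi/5) + 3*exp(-4*I*pi/5)) + (1 + 3*exp(-2*I*pi/5) + 2*exp(4*I*pi/5))] = 5/5 = 1
  <chi_rho, chi_1> = (1/5)[1*(6)*conj(1) + 1*(1 + 2*exp(-4*I*pi/5) + 3*exp(2*I*pi/5))*conj(exp(2*I*pi/5)) + 1*(1 + 3*exp(4*I*pi/5) + 2*exp(2*I*pi/5))*conj(exp(4*I*pi/5)) + 1*(1 + 2*exp(-2*I*pi/5) + 3*exp(-4*I*pi/5))*conj(exp(-4*I*pi/5)) + 1*(1 + 3*exp(-2*I*pi/5) + 2*exp(4*I*pi/5))*conj(exp(-2*I*pi/5))]
      = (1/5)[(6) + (3 + exp(-2*I*pi/5) + 2*exp(4*I*pi/5)) + (3 + 2*exp(-2*I*pi/5) + exp(-4*I*pi/5)) + (3 + exp(4*I*pi/5) + 2*exp(2*I*pi/5)) + (3 + 2*exp(-4*I*pi/5) + exp(2*I*pi/5))] = 15/5 = 3
  <chi_rho, chi_2> = (1/5)[1*(6)*conj(1) + 1*(1 + 2*exp(-4*I*pi/5) + 3*exp(2*I*pi/5))*conj(exp(4*I*pi/5)) + 1*(1 + 3*exp(4*I*pi/5) + 2*exp(2*I*pi/5))*conj(exp(-2*I*pi/5)) + 1*(1 + 2*exp(-2*I*pi/5) + 3*exp(-4*I*pi/5))*conj(exp(2*I*pi/5)) + 1*(1 + 3*exp(-2*I*pi/5) + 2*exp(4*I*pi/5))*conj(exp(-4*I*pi/5))]
      = (1/5)[(6) + (3*exp(-2*I*pi/5) + exp(-4*I*pi/5) + 2*exp(2*I*pi/5)) + (3*exp(-4*I*pi/5) + exp(2*I*pi/5) + 2*exp(4*I*pi/5)) + (2*exp(-4*I*pi/5) + exp(-2*I*pi/5) + 3*exp(4*I*pi/5)) + (2*exp(-2*I*pi/5) + exp(4*I*pi/5) + 3*exp(2*I*pi/5))] = 0/5 = 0
  <chi_rho, chi_3> = (1/5)[1*(6)*conj(1) + 1*(1 + 2*exp(-4*I*pi/5) + 3*exp(2*I*pi/5))*conj(exp(-4*I*pi/5)) + 1*(1 + 3*exp(4*I*pi/5) + 2*exp(2*I*pi/5))*conj(exp(2*I*pi/5)) + 1*(1 + 2*exp(-2*I*pi/5) + 3*exp(-4*I*pi/5))*conj(exp(-2*I*pi/5)) + 1*(1 + 3*exp(-2*I*pi/5) + 2*exp(4*I*pi/5))*conj(exp(4*I*pi/5))]
      = (1/5)[(6) + (2 + 3*exp(-4*I*pi/5) + exp(4*I*pi/5)) + (2 + exp(-2*I*pi/5) + 3*exp(2*I*pi/5)) + (2 + 3*exp(-2*I*pi/5) + exp(2*I*pi/5)) + (2 + exp(-4*I*pi/5) + 3*exp(4*I*pi/5))] = 10/5 = 2
  <chi_rho, chi_4> = (1/5)[1*(6)*conj(1) + 1*(1 + 2*exp(-4*I*pi/5) + 3*exp(2*I*pi/5))*conj(exp(-2*I*pi/5)) + 1*(1 + 3*exp(4*I*pi/5) + 2*exp(2*I*pi/5))*conj(exp(-4*I*pi/5)) + 1*(1 + 2*exp(-2*I*pi/5) + 3*exp(-4*I*pi/5))*conj(exp(4*I*pi/5)) + 1*(1 + 3*exp(-2*I*pi/5) + 2*exp(4*I*pi/5))*conj(exp(2*I*pi/5))]
      = (1/5)[(6) + (2*exp(-2*I*pi/5) + exp(2*I*pi/5) + 3*exp(4*I*pi/5)) + (3*exp(-2*I*pi/5) + 2*exp(-4*I*pi/5) + exp(4*I*pi/5)) + (exp(-4*I*pi/5) + 2*exp(4*I*pi/5) + 3*exp(2*I*pi/5)) + (3*exp(-4*I*pi/5) + exp(-2*I*pi/5) + 2*exp(2*I*pi/5))] = 0/5 = 0
(Exp terms are combined using exp(i*s)*conj(exp(i*t)) = exp(i*(s-t)), and sums of them are collapsed using the identity that for every m > 1 the m distinct m-th roots of unity sum to 0, e.g. 1 + exp(2*I*pi/3) + exp(-2*I*pi/3) = 0.)
Dimension check: dim(rho) = sum (mult * dim) = 1*1 + 3*1 + 0*1 + 2*1 + 0*1 = 6 = chi_rho(e) = 6.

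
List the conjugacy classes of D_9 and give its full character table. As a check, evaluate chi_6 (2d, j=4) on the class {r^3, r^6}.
Conjugacy classes: {e} of size 1, {r^1, r^8} of size 2, {r^2, r^7} of size 2, {r^3, r^6} of size 2, {r^4, r^5} of size 2, {s, sr, ..., sr^8} of size 9.
Character table:
  irrep \ class              {e} (size 1)  {r^1, r^8} (size 2)  {r^2, r^7} (size 2)  {r^3, r^6} (size 2)  {r^4, r^5} (size 2)  {s, sr, ..., sr^8} (size 9)
  chi_1 (triv)               1             1                    1                    1                    1                    1                          
  chi_2 (sign: r->1, s->-1)  1             1                    1                    1                    1                    -1                         
  chi_3 (2d, j=1)            2             2*cos(2*pi/9)        2*cos(4*pi/9)        -1                   -2*cos(pi/9)         0                          
  chi_4 (2d, j=2)            2             2*cos(4*pi/9)        -2*cos(pi/9)         -1                   2*cos(2*pi/9)        0                          
  chi_5 (2d, j=3)            2             -1                   -1                   2                    -1                   0                          
  chi_6 (2d, j=4)            2             -2*cos(pi/9)         2*cos(2*pi/9)        -1                   2*cos(4*pi/9)        0                          

Spot check: chi_6 (2d, j=4) on {r^3, r^6} = -1.

Details: D_9 has order 2*9 = 18 with 6 conjugacy classes, hence 6 irreducibles. Sum of squared dims 1 + 1 + 4 + 4 + 4 + 4 = 18 = |G|. Linear characters come from the abelianisation; the 2-dimensional irreps have character r^k -> 2*cos(2*pi*j*k/9), reflections -> 0.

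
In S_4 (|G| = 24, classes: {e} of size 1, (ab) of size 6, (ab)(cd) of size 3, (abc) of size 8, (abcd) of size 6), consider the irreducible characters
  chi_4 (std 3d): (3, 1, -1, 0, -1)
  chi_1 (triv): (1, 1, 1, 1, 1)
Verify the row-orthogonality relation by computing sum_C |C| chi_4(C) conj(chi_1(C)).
Sum = 0; so <chi_4, chi_1> = 0 (distinct irreducibles are orthogonal).

Justification: Compute term by term over conjugacy classes (|C| * chi_4(C) * conj(chi_1(C))):
  1*(3)*conj(1) + 6*(1)*conj(1) + 3*(-1)*conj(1) + 8*(0)*conj(1) + 6*(-1)*conj(1)
  = (3) + (6) + (-3) + (0) + (-6)
  = 0.
Dividing by |G| = 24 gives 0/24 = 0, matching the row-orthogonality relation <chi_4, chi_1> = [chi_4 = chi_1].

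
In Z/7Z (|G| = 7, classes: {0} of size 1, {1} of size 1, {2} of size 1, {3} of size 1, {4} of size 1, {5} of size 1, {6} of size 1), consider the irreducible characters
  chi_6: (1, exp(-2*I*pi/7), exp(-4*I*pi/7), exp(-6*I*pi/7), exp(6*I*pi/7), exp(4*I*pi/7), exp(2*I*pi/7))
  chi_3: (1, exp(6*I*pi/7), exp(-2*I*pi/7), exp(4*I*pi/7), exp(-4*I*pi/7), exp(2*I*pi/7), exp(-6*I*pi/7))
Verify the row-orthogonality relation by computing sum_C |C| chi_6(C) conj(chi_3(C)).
Sum = 0; so <chi_6, chi_3> = 0 (distinct irreducibles are orthogonal).

Solution. Compute term by term over conjugacy classes (|C| * chi_6(C) * conj(chi_3(C))):
  1*(1)*conj(1) + 1*(exp(-2*I*pi/7))*conj(exp(6*I*pi/7)) + 1*(exp(-4*I*pi/7))*conj(exp(-2*I*pi/7)) + 1*(exp(-6*I*pi/7))*conj(exp(4*I*pi/7)) + 1*(exp(6*I*pi/7))*conj(exp(-4*I*pi/7)) + 1*(exp(4*I*pi/7))*conj(exp(2*I*pi/7)) + 1*(exp(2*I*pi/7))*conj(exp(-6*I*pi/7))
  = (1) + (exp(6*I*pi/7)) + (exp(-2*I*pi/7)) + (exp(4*I*pi/7)) + (exp(-4*I*pi/7)) + (exp(2*I*pi/7)) + (exp(-6*I*pi/7))
  = 0.
(Exp terms are combined using exp(i*s)*conj(exp(i*t)) = exp(i*(s-t)), and sums of them are collapsed using the identity that for every m > 1 the m distinct m-th roots of unity sum to 0, e.g. 1 + exp(2*I*pi/3) + exp(-2*I*pi/3) = 0.)
Dividing by |G| = 7 gives 0/7 = 0, matching the row-orthogonality relation <chi_6, chi_3> = [chi_6 = chi_3].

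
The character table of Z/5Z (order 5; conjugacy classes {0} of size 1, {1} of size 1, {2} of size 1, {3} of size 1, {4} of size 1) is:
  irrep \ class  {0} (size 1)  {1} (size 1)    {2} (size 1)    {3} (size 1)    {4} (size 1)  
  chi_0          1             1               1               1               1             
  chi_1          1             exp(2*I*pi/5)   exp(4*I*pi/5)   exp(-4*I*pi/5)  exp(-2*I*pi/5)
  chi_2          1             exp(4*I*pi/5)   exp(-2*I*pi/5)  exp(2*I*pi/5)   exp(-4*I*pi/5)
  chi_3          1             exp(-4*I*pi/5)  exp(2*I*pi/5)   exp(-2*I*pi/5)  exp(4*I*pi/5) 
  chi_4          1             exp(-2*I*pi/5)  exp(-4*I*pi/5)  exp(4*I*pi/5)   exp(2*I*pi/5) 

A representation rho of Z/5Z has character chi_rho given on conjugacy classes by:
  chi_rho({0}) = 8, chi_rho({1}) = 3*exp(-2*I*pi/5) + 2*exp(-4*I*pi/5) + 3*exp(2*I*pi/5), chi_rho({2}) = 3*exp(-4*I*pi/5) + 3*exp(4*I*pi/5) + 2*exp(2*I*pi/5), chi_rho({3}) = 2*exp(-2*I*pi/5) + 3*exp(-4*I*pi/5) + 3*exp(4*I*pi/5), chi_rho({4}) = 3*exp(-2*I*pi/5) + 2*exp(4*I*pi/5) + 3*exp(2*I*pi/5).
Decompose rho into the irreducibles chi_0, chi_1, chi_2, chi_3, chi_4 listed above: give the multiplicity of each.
Multiplicities: chi_0: 0, chi_1: 3, chi_2: 0, chi_3: 2, chi_4: 3.

Justification: Use <chi_rho, chi> = (1/|G|) sum_C |C| * chi_rho(C) * conj(chi(C)) with |G| = 5 for each irreducible chi in the table:
  <chi_rho, chi_0> = (1/5)[1*(8)*conj(1) + 1*(3*exp(-2*I*pi/5) + 2*exp(-4*I*pi/5) + 3*exp(2*I*pi/5))*conj(1) + 1*(3*exp(-4*I*pi/5) + 3*exp(4*I*pi/5) + 2*exp(2*I*pi/5))*conj(1) + 1*(2*exp(-2*I*pi/5) + 3*exp(-4*I*pi/5) + 3*exp(4*I*pi/5))*conj(1) + 1*(3*exp(-2*I*pi/5) + 2*exp(4*I*pi/5) + 3*exp(2*I*pi/5))*conj(1)]
      = (1/5)[(8) + (3*exp(-2*I*pi/5) + 2*exp(-4*I*pi/5) + 3*exp(2*I*pi/5)) + (3*exp(-4*I*pi/5) + 3*exp(4*I*pi/5) + 2*exp(2*I*pi/5)) + (2*exp(-2*I*pi/5) + 3*exp(-4*I*pi/5) + 3*exp(4*I*pi/5)) + (3*exp(-2*I*pi/5) + 2*exp(4*I*pi/5) + 3*exp(2*I*pi/5))] = 0/5 = 0
  <chi_rho, chi_1> = (1/5)[1*(8)*conj(1) + 1*(3*exp(-2*I*pi/5) + 2*exp(-4*I*pi/5) + 3*exp(2*I*pi/5))*conj(exp(2*I*pi/5)) + 1*(3*exp(-4*I*pi/5) + 3*exp(4*I*pi/5) + 2*exp(2*I*pi/5))*conj(exp(4*I*pi/5)) + 1*(2*exp(-2*I*pi/5) + 3*exp(-4*I*pi/5) + 3*exp(4*I*pi/5))*conj(exp(-4*I*pi/5)) + 1*(3*exp(-2*I*pi/5) + 2*exp(4*I*pi/5) + 3*exp(2*I*pi/5))*conj(exp(-2*I*pi/5))]
      = (1/5)[(8) + (3 + 3*exp(-4*I*pi/5) + 2*exp(4*I*pi/5)) + (3 + 2*exp(-2*I*pi/5) + 3*exp(2*I*pi/5)) + (3 + 3*exp(-2*I*pi/5) + 2*exp(2*I*pi/5)) + (3 + 2*exp(-4*I*pi/5) + 3*exp(4*I*pi/5))] = 15/5 = 3
  <chi_rho, chi_2> = (1/5)[1*(8)*conj(1) + 1*(3*exp(-2*I*pi/5) + 2*exp(-4*I*pi/5) + 3*exp(2*I*pi/5))*conj(exp(4*I*pi/5)) + 1*(3*exp(-4*I*pi/5) + 3*exp(4*I*pi/5) + 2*exp(2*I*pi/5))*conj(exp(-2*I*pi/5)) + 1*(2*exp(-2*I*pi/5) + 3*exp(-4*I*pi/5) + 3*exp(4*I*pi/5))*conj(exp(2*I*pi/5)) + 1*(3*exp(-2*I*pi/5) + 2*exp(4*I*pi/5) + 3*exp(2*I*pi/5))*conj(exp(-4*I*pi/5))]
      = (1/5)[(8) + (3*exp(-2*I*pi/5) + 3*exp(4*I*pi/5) + 2*exp(2*I*pi/5)) + (3*exp(-2*I*pi/5) + 3*exp(-4*I*pi/5) + 2*exp(4*I*pi/5)) + (2*exp(-4*I*pi/5) + 3*exp(4*I*pi/5) + 3*exp(2*I*pi/5)) + (2*exp(-2*I*pi/5) + 3*exp(-4*I*pi/5) + 3*exp(2*I*pi/5))] = 0/5 = 0
  <chi_rho, chi_3> = (1/5)[1*(8)*conj(1) + 1*(3*exp(-2*I*pi/5) + 2*exp(-4*I*pi/5) + 3*exp(2*I*pi/5))*conj(exp(-4*I*pi/5)) + 1*(3*exp(-4*I*pi/5) + 3*exp(4*I*pi/5) + 2*exp(2*I*pi/5))*conj(exp(2*I*pi/5)) + 1*(2*exp(-2*I*pi/5) + 3*exp(-4*I*pi/5) + 3*exp(4*I*pi/5))*conj(exp(-2*I*pi/5)) + 1*(3*exp(-2*I*pi/5) + 2*exp(4*I*pi/5) + 3*exp(2*I*pi/5))*conj(exp(4*I*pi/5))]
      = (1/5)[(8) + (2 + 3*exp(-4*I*pi/5) + 3*exp(2*I*pi/5)) + (2 + 3*exp(4*I*pi/5) + 3*exp(2*I*pi/5)) + (2 + 3*exp(-2*I*pi/5) + 3*exp(-4*I*pi/5)) + (2 + 3*exp(-2*I*pi/5) + 3*exp(4*I*pi/5))] = 10/5 = 2
  <chi_rho, chi_4> = (1/5)[1*(8)*conj(1) + 1*(3*exp(-2*I*pi/5) + 2*exp(-4*I*pi/5) + 3*exp(2*I*pi/5))*conj(exp(-2*I*pi/5)) + 1*(3*exp(-4*I*pi/5) + 3*exp(4*I*pi/5) + 2*exp(2*I*pi/5))*conj(exp(-4*I*pi/5)) + 1*(2*exp(-2*I*pi/5) + 3*exp(-4*I*pi/5) + 3*exp(4*I*pi/5))*conj(exp(4*I*pi/5)) + 1*(3*exp(-2*I*pi/5) + 2*exp(4*I*pi/5) + 3*exp(2*I*pi/5))*conj(exp(2*I*pi/5))]
      = (1/5)[(8) + (3 + 2*exp(-2*I*pi/5) + 3*exp(4*I*pi/5)) + (3 + 3*exp(-2*I*pi/5) + 2*exp(-4*I*pi/5)) + (3 + 2*exp(4*I*pi/5) + 3*exp(2*I*pi/5)) + (3 + 3*exp(-4*I*pi/5) + 2*exp(2*I*pi/5))] = 15/5 = 3
(Exp terms are combined using exp(i*s)*conj(exp(i*t)) = exp(i*(s-t)), and sums of them are collapsed using the identity that for every m > 1 the m distinct m-th roots of unity sum to 0, e.g. 1 + exp(2*I*pi/3) + exp(-2*I*pi/3) = 0.)
Dimension check: dim(rho) = sum (mult * dim) = 0*1 + 3*1 + 0*1 + 2*1 + 3*1 = 8 = chi_rho(e) = 8.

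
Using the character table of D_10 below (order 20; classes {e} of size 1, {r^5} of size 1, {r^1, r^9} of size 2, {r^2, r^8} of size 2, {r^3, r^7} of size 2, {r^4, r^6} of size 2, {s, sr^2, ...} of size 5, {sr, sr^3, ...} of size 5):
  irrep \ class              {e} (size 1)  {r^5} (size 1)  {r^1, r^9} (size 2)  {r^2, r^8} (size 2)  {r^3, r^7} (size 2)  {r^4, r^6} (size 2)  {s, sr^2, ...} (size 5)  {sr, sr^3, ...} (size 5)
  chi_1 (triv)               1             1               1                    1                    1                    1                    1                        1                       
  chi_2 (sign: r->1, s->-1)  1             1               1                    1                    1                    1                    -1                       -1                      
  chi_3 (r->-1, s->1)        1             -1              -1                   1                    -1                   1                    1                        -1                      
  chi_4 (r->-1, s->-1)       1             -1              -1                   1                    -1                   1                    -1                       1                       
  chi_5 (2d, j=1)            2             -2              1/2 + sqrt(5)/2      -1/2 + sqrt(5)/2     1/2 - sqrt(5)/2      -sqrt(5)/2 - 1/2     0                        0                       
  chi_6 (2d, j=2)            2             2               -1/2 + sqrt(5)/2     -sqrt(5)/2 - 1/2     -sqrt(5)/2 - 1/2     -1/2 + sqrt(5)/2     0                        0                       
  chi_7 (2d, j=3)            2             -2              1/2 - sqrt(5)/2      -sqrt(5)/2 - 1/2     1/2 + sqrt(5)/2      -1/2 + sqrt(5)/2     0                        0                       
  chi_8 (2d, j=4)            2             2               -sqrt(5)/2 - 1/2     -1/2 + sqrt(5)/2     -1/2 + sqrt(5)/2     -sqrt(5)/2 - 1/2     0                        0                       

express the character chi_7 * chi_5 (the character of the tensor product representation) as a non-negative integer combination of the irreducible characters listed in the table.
chi_7 tensor chi_5 = chi_6 + chi_8 (all other irreducibles have multiplicity 0).

The character of a tensor product is the pointwise product (chi_7 * chi_5)(C) = chi_7(C) * chi_5(C):
  {e}: (2)*(2), {r^5}: (-2)*(-2), {r^1, r^9}: (1/2 - sqrt(5)/2)*(1/2 + sqrt(5)/2), {r^2, r^8}: (-sqrt(5)/2 - 1/2)*(-1/2 + sqrt(5)/2), {r^3, r^7}: (1/2 + sqrt(5)/2)*(1/2 - sqrt(5)/2), {r^4, r^6}: (-1/2 + sqrt(5)/2)*(-sqrt(5)/2 - 1/2), {s, sr^2, ...}: (0)*(0), {sr, sr^3, ...}: (0)*(0)
so (chi_7 * chi_5) takes values
  {e} -> 4, {r^5} -> 4, {r^1, r^9} -> -1, {r^2, r^8} -> -1, {r^3, r^7} -> -1, {r^4, r^6} -> -1, {s, sr^2, ...} -> 0, {sr, sr^3, ...} -> 0.
Now take the inner product of this character with each irreducible chi from the table, <chi_7*chi_5, chi> = (1/20) sum_C |C| (chi_7*chi_5)(C) conj(chi(C)):
  <chi_7*chi_5, chi_1> = (1/20)[1*(4)*conj(1) + 1*(4)*conj(1) + 2*(-1)*conj(1) + 2*(-1)*conj(1) + 2*(-1)*conj(1) + 2*(-1)*conj(1) + 5*(0)*conj(1) + 5*(0)*conj(1)]
      = (1/20)[(4) + (4) + (-2) + (-2) + (-2) + (-2) + (0) + (0)] = 0/20 = 0
  <chi_7*chi_5, chi_2> = (1/20)[1*(4)*conj(1) + 1*(4)*conj(1) + 2*(-1)*conj(1) + 2*(-1)*conj(1) + 2*(-1)*conj(1) + 2*(-1)*conj(1) + 5*(0)*conj(-1) + 5*(0)*conj(-1)]
      = (1/20)[(4) + (4) + (-2) + (-2) + (-2) + (-2) + (0) + (0)] = 0/20 = 0
  <chi_7*chi_5, chi_3> = (1/20)[1*(4)*conj(1) + 1*(4)*conj(-1) + 2*(-1)*conj(-1) + 2*(-1)*conj(1) + 2*(-1)*conj(-1) + 2*(-1)*conj(1) + 5*(0)*conj(1) + 5*(0)*conj(-1)]
      = (1/20)[(4) + (-4) + (2) + (-2) + (2) + (-2) + (0) + (0)] = 0/20 = 0
  <chi_7*chi_5, chi_4> = (1/20)[1*(4)*conj(1) + 1*(4)*conj(-1) + 2*(-1)*conj(-1) + 2*(-1)*conj(1) + 2*(-1)*conj(-1) + 2*(-1)*conj(1) + 5*(0)*conj(-1) + 5*(0)*conj(1)]
      = (1/20)[(4) + (-4) + (2) + (-2) + (2) + (-2) + (0) + (0)] = 0/20 = 0
  <chi_7*chi_5, chi_5> = (1/20)[1*(4)*conj(2) + 1*(4)*conj(-2) + 2*(-1)*conj(1/2 + sqrt(5)/2) + 2*(-1)*conj(-1/2 + sqrt(5)/2) + 2*(-1)*conj(1/2 - sqrt(5)/2) + 2*(-1)*conj(-sqrt(5)/2 - 1/2) + 5*(0)*conj(0) + 5*(0)*conj(0)]
      = (1/20)[(8) + (-8) + (-sqrt(5) - 1) + (1 - sqrt(5)) + (-1 + sqrt(5)) + (1 + sqrt(5)) + (0) + (0)] = 0/20 = 0
  <chi_7*chi_5, chi_6> = (1/20)[1*(4)*conj(2) + 1*(4)*conj(2) + 2*(-1)*conj(-1/2 + sqrt(5)/2) + 2*(-1)*conj(-sqrt(5)/2 - 1/2) + 2*(-1)*conj(-sqrt(5)/2 - 1/2) + 2*(-1)*conj(-1/2 + sqrt(5)/2) + 5*(0)*conj(0) + 5*(0)*conj(0)]
      = (1/20)[(8) + (8) + (1 - sqrt(5)) + (1 + sqrt(5)) + (1 + sqrt(5)) + (1 - sqrt(5)) + (0) + (0)] = 20/20 = 1
  <chi_7*chi_5, chi_7> = (1/20)[1*(4)*conj(2) + 1*(4)*conj(-2) + 2*(-1)*conj(1/2 - sqrt(5)/2) + 2*(-1)*conj(-sqrt(5)/2 - 1/2) + 2*(-1)*conj(1/2 + sqrt(5)/2) + 2*(-1)*conj(-1/2 + sqrt(5)/2) + 5*(0)*conj(0) + 5*(0)*conj(0)]
      = (1/20)[(8) + (-8) + (-1 + sqrt(5)) + (1 + sqrt(5)) + (-sqrt(5) - 1) + (1 - sqrt(5)) + (0) + (0)] = 0/20 = 0
  <chi_7*chi_5, chi_8> = (1/20)[1*(4)*conj(2) + 1*(4)*conj(2) + 2*(-1)*conj(-sqrt(5)/2 - 1/2) + 2*(-1)*conj(-1/2 + sqrt(5)/2) + 2*(-1)*conj(-1/2 + sqrt(5)/2) + 2*(-1)*conj(-sqrt(5)/2 - 1/2) + 5*(0)*conj(0) + 5*(0)*conj(0)]
      = (1/20)[(8) + (8) + (1 + sqrt(5)) + (1 - sqrt(5)) + (1 - sqrt(5)) + (1 + sqrt(5)) + (0) + (0)] = 20/20 = 1
Hence the multiplicities are chi_6: 1, chi_8: 1. Dimension check: dim(chi_7)*dim(chi_5) = 2*2 = 4 and sum (mult * dim) = 1*2 + 1*2 = 4.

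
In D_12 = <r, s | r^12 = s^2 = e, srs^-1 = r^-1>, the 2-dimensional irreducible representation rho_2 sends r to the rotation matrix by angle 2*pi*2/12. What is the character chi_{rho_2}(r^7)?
chi_{rho_2}(r^7) = 2*cos(2*pi*2*7/12) = 1

Solution. rho_2(r^7) is rotation by angle 2*pi*2*7/12, whose trace is 2*cos(2*pi*2*7/12) = 1.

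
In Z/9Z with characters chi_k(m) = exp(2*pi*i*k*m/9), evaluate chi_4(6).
chi_4(6) = zeta_9^24 = exp(-2*I*pi/3)

Details: chi_4(6) = zeta_9^(4*6) = zeta_9^24. Since zeta_9^9 = 1, this equals zeta_9^6 = exp(2*pi*i*6/9) = exp(-2*I*pi/3).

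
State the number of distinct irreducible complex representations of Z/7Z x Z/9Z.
63

Reasoning: The number of irreducible complex representations of a finite group equals its number of conjugacy classes. Z/7Z x Z/9Z is abelian of order 63, so every element is its own conjugacy class: 63 classes, so Z/7Z x Z/9Z (order 63) has exactly 63 irreducible complex representations.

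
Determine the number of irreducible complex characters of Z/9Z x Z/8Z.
72

Reasoning: The number of irreducible complex representations of a finite group equals its number of conjugacy classes. Z/9Z x Z/8Z is abelian of order 72, so every element is its own conjugacy class: 72 classes, so Z/9Z x Z/8Z (order 72) has exactly 72 irreducible complex representations.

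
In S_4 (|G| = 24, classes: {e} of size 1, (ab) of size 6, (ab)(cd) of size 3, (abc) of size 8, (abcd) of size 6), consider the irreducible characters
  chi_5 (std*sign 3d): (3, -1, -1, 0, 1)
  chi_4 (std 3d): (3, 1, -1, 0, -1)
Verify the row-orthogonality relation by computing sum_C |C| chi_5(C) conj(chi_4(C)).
Sum = 0; so <chi_5, chi_4> = 0 (distinct irreducibles are orthogonal).

Proof sketch: Compute term by term over conjugacy classes (|C| * chi_5(C) * conj(chi_4(C))):
  1*(3)*conj(3) + 6*(-1)*conj(1) + 3*(-1)*conj(-1) + 8*(0)*conj(0) + 6*(1)*conj(-1)
  = (9) + (-6) + (3) + (0) + (-6)
  = 0.
Dividing by |G| = 24 gives 0/24 = 0, matching the row-orthogonality relation <chi_5, chi_4> = [chi_5 = chi_4].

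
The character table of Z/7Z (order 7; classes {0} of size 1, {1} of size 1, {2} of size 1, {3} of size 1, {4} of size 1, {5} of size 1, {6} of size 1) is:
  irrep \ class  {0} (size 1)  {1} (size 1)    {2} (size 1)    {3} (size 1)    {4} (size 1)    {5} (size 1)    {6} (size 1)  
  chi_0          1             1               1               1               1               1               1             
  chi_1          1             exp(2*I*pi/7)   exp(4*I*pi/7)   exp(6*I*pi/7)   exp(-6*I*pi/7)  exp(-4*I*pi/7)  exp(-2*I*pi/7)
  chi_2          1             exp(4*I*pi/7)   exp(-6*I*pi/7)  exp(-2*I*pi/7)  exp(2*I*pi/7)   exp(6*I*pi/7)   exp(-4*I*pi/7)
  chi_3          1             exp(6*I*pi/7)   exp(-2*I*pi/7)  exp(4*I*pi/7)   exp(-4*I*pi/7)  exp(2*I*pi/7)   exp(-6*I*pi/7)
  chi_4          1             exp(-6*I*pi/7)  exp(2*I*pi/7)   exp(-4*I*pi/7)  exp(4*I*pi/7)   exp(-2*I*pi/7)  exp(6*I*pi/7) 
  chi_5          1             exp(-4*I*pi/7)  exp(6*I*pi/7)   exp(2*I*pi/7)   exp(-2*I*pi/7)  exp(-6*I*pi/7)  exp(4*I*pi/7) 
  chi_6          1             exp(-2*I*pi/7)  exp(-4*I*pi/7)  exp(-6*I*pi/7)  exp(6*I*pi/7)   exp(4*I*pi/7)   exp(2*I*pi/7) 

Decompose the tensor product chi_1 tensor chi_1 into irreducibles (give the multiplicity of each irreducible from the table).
chi_1 tensor chi_1 = chi_2 (all other irreducibles have multiplicity 0).

Justification: The character of a tensor product is the pointwise product (chi_1 * chi_1)(C) = chi_1(C) * chi_1(C):
  {0}: (1)*(1), {1}: (exp(2*I*pi/7))*(exp(2*I*pi/7)), {2}: (exp(4*I*pi/7))*(exp(4*I*pi/7)), {3}: (exp(6*I*pi/7))*(exp(6*I*pi/7)), {4}: (exp(-6*I*pi/7))*(exp(-6*I*pi/7)), {5}: (exp(-4*I*pi/7))*(exp(-4*I*pi/7)), {6}: (exp(-2*I*pi/7))*(exp(-2*I*pi/7))
so (chi_1 * chi_1) takes values
  {0} -> 1, {1} -> exp(4*I*pi/7), {2} -> exp(-6*I*pi/7), {3} -> exp(-2*I*pi/7), {4} -> exp(2*I*pi/7), {5} -> exp(6*I*pi/7), {6} -> exp(-4*I*pi/7).
Now take the inner product of this character with each irreducible chi from the table, <chi_1*chi_1, chi> = (1/7) sum_C |C| (chi_1*chi_1)(C) conj(chi(C)):
  <chi_1*chi_1, chi_0> = (1/7)[1*(1)*conj(1) + 1*(exp(4*I*pi/7))*conj(1) + 1*(exp(-6*I*pi/7))*conj(1) + 1*(exp(-2*I*pi/7))*conj(1) + 1*(exp(2*I*pi/7))*conj(1) + 1*(exp(6*I*pi/7))*conj(1) + 1*(exp(-4*I*pi/7))*conj(1)]
      = (1/7)[(1) + (exp(4*I*pi/7)) + (exp(-6*I*pi/7)) + (exp(-2*I*pi/7)) + (exp(2*I*pi/7)) + (exp(6*I*pi/7)) + (exp(-4*I*pi/7))] = 0/7 = 0
  <chi_1*chi_1, chi_1> = (1/7)[1*(1)*conj(1) + 1*(exp(4*I*pi/7))*conj(exp(2*I*pi/7)) + 1*(exp(-6*I*pi/7))*conj(exp(4*I*pi/7)) + 1*(exp(-2*I*pi/7))*conj(exp(6*I*pi/7)) + 1*(exp(2*I*pi/7))*conj(exp(-6*I*pi/7)) + 1*(exp(6*I*pi/7))*conj(exp(-4*I*pi/7)) + 1*(exp(-4*I*pi/7))*conj(exp(-2*I*pi/7))]
      = (1/7)[(1) + (exp(2*I*pi/7)) + (exp(4*I*pi/7)) + (exp(6*I*pi/7)) + (exp(-6*I*pi/7)) + (exp(-4*I*pi/7)) + (exp(-2*I*pi/7))] = 0/7 = 0
  <chi_1*chi_1, chi_2> = (1/7)[1*(1)*conj(1) + 1*(exp(4*I*pi/7))*conj(exp(4*I*pi/7)) + 1*(exp(-6*I*pi/7))*conj(exp(-6*I*pi/7)) + 1*(exp(-2*I*pi/7))*conj(exp(-2*I*pi/7)) + 1*(exp(2*I*pi/7))*conj(exp(2*I*pi/7)) + 1*(exp(6*I*pi/7))*conj(exp(6*I*pi/7)) + 1*(exp(-4*I*pi/7))*conj(exp(-4*I*pi/7))]
      = (1/7)[(1) + (1) + (1) + (1) + (1) + (1) + (1)] = 7/7 = 1
  <chi_1*chi_1, chi_3> = (1/7)[1*(1)*conj(1) + 1*(exp(4*I*pi/7))*conj(exp(6*I*pi/7)) + 1*(exp(-6*I*pi/7))*conj(exp(-2*I*pi/7)) + 1*(exp(-2*I*pi/7))*conj(exp(4*I*pi/7)) + 1*(exp(2*I*pi/7))*conj(exp(-4*I*pi/7)) + 1*(exp(6*I*pi/7))*conj(exp(2*I*pi/7)) + 1*(exp(-4*I*pi/7))*conj(exp(-6*I*pi/7))]
      = (1/7)[(1) + (exp(-2*I*pi/7)) + (exp(-4*I*pi/7)) + (exp(-6*I*pi/7)) + (exp(6*I*pi/7)) + (exp(4*I*pi/7)) + (exp(2*I*pi/7))] = 0/7 = 0
  <chi_1*chi_1, chi_4> = (1/7)[1*(1)*conj(1) + 1*(exp(4*I*pi/7))*conj(exp(-6*I*pi/7)) + 1*(exp(-6*I*pi/7))*conj(exp(2*I*pi/7)) + 1*(exp(-2*I*pi/7))*conj(exp(-4*I*pi/7)) + 1*(exp(2*I*pi/7))*conj(exp(4*I*pi/7)) + 1*(exp(6*I*pi/7))*conj(exp(-2*I*pi/7)) + 1*(exp(-4*I*pi/7))*conj(exp(6*I*pi/7))]
      = (1/7)[(1) + (exp(-4*I*pi/7)) + (exp(6*I*pi/7)) + (exp(2*I*pi/7)) + (exp(-2*I*pi/7)) + (exp(-6*I*pi/7)) + (exp(4*I*pi/7))] = 0/7 = 0
  <chi_1*chi_1, chi_5> = (1/7)[1*(1)*conj(1) + 1*(exp(4*I*pi/7))*conj(exp(-4*I*pi/7)) + 1*(exp(-6*I*pi/7))*conj(exp(6*I*pi/7)) + 1*(exp(-2*I*pi/7))*conj(exp(2*I*pi/7)) + 1*(exp(2*I*pi/7))*conj(exp(-2*I*pi/7)) + 1*(exp(6*I*pi/7))*conj(exp(-6*I*pi/7)) + 1*(exp(-4*I*pi/7))*conj(exp(4*I*pi/7))]
      = (1/7)[(1) + (exp(-6*I*pi/7)) + (exp(2*I*pi/7)) + (exp(-4*I*pi/7)) + (exp(4*I*pi/7)) + (exp(-2*I*pi/7)) + (exp(6*I*pi/7))] = 0/7 = 0
  <chi_1*chi_1, chi_6> = (1/7)[1*(1)*conj(1) + 1*(exp(4*I*pi/7))*conj(exp(-2*I*pi/7)) + 1*(exp(-6*I*pi/7))*conj(exp(-4*I*pi/7)) + 1*(exp(-2*I*pi/7))*conj(exp(-6*I*pi/7)) + 1*(exp(2*I*pi/7))*conj(exp(6*I*pi/7)) + 1*(exp(6*I*pi/7))*conj(exp(4*I*pi/7)) + 1*(exp(-4*I*pi/7))*conj(exp(2*I*pi/7))]
      = (1/7)[(1) + (exp(6*I*pi/7)) + (exp(-2*I*pi/7)) + (exp(4*I*pi/7)) + (exp(-4*I*pi/7)) + (exp(2*I*pi/7)) + (exp(-6*I*pi/7))] = 0/7 = 0
(Exp terms are combined using exp(i*s)*conj(exp(i*t)) = exp(i*(s-t)), and sums of them are collapsed using the identity that for every m > 1 the m distinct m-th roots of unity sum to 0, e.g. 1 + exp(2*I*pi/3) + exp(-2*I*pi/3) = 0.)
Hence the multiplicities are chi_2: 1. Dimension check: dim(chi_1)*dim(chi_1) = 1*1 = 1 and sum (mult * dim) = 1*1 = 1.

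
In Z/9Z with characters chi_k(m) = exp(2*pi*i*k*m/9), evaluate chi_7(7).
chi_7(7) = zeta_9^49 = exp(8*I*pi/9)

Proof sketch: chi_7(7) = zeta_9^(7*7) = zeta_9^49. Since zeta_9^9 = 1, this equals zeta_9^4 = exp(2*pi*i*4/9) = exp(8*I*pi/9).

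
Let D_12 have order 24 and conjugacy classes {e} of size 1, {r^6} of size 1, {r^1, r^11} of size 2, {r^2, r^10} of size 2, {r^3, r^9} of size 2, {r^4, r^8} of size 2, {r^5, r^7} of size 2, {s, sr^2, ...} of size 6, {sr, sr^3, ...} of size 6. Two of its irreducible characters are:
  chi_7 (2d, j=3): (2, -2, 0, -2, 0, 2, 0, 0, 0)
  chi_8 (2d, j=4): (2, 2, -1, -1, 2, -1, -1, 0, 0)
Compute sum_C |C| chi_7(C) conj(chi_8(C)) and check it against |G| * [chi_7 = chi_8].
Sum = 0; so <chi_7, chi_8> = 0 (distinct irreducibles are orthogonal).

Solution. Compute term by term over conjugacy classes (|C| * chi_7(C) * conj(chi_8(C))):
  1*(2)*conj(2) + 1*(-2)*conj(2) + 2*(0)*conj(-1) + 2*(-2)*conj(-1) + 2*(0)*conj(2) + 2*(2)*conj(-1) + 2*(0)*conj(-1) + 6*(0)*conj(0) + 6*(0)*conj(0)
  = (4) + (-4) + (0) + (4) + (0) + (-4) + (0) + (0) + (0)
  = 0.
Dividing by |G| = 24 gives 0/24 = 0, matching the row-orthogonality relation <chi_7, chi_8> = [chi_7 = chi_8].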